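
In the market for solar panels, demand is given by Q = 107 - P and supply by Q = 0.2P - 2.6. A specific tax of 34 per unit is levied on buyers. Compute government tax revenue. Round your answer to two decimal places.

Rewriting demand in inverse form: P = 107 - Q.
Rewriting supply in inverse form: P = 13 + 5Q.
Pre-tax equilibrium: 107 - Q = 13 + 5Q gives Q* = 15.6667, P* = 91.3333.
A tax on buyers shifts demand down by 34: (107 - 34) - Q = 13 + 5Q, so Q_t = 10. Buyers pay P_b = 97; sellers receive P_s = P_b - 34 = 63.
Revenue is the tax times quantity traded: 34 x 10 = 340.

340.00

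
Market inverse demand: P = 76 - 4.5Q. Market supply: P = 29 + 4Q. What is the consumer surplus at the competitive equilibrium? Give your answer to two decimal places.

68.79

Setting demand equal to supply, 47 = 8.5Q, so Q* = 5.5294 and P* = 51.1176.
The demand choke price is 76, so CS = (1/2)(Q*)(76 - P*) = (1/2)(5.5294)(24.8824) = 68.7924.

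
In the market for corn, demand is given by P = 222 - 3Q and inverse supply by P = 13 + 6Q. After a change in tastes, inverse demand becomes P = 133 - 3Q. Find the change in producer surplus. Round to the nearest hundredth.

Initial equilibrium: Q_0 = 23.2222, P_0 = 152.3333; CS_0 = (1/2)(23.2222)(69.6667) = 808.9074, PS_0 = (1/2)(23.2222)(139.3333) = 1617.8148.
New equilibrium: 133 - 3Q = 13 + 6Q gives Q_1 = 13.3333, P_1 = 93; CS_1 = 266.6667, PS_1 = 533.3333.
Change in producer surplus = 533.3333 - 1617.8148 = -1084.4815.

-1084.48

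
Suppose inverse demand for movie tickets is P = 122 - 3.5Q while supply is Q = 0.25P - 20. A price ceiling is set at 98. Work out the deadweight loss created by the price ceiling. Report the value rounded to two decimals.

4.54

Rewriting supply in inverse form: P = 80 + 4Q.
Without the control, 122 - 3.5Q = 80 + 4Q so Q* = 5.6 and P* = 102.4.
At P = 98, sellers supply (98 - 80)/4 = 4.5 while buyers want more, so the quantity traded is 4.5 at price 98.
At Q = 4.5 the demand price is 106.25 and the supply price is 98. Deadweight loss is the triangle between the curves from 4.5 to 5.6: (1/2)(106.25 - 98)(5.6 - 4.5) = 4.5375.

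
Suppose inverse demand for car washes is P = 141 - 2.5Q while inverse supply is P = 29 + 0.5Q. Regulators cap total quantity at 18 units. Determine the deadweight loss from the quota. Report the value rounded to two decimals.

Unrestricted equilibrium: Q* = (141 - 29)/(2.5 + 0.5) = 37.3333.
At Q = 18 the demand price is 141 - 2.5(18) = 96 and the supply price is 29 + 0.5(18) = 38.
DWL = (1/2)(gap between curves at 18) x (Q* - 18) = (1/2)(58)(19.3333) = 560.6667.

560.67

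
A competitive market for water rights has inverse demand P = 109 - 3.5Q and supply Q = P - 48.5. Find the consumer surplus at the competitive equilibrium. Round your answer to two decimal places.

Rewriting supply in inverse form: P = 48.5 + Q.
Equilibrium: 109 - 3.5Q = 48.5 + Q, so Q* = 13.4444 and P* = 61.9444.
The demand choke price is 109, so CS = (1/2)(Q*)(109 - P*) = (1/2)(13.4444)(47.0556) = 316.3179.

316.32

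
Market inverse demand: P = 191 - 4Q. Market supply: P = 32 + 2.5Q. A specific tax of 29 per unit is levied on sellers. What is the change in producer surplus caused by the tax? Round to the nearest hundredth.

-247.96

Pre-tax equilibrium: 191 - 4Q = 32 + 2.5Q gives Q* = 24.4615, P* = 93.1538.
With the tax, sellers need 29 more per unit: 191 - 4Q = 32 + 2.5Q + 29, so Q_t = 20. Buyers pay P_b = 111; sellers receive P_s = P_b - 29 = 82.
Producers lose the trapezoid between P_s and P* out to Q_t plus the triangle from Q_t to Q*: change in PS = 500 - 747.9586 = -247.9586.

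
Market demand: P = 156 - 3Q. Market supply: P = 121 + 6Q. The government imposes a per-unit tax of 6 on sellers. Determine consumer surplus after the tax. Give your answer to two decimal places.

15.57

Pre-tax equilibrium: 156 - 3Q = 121 + 6Q gives Q* = 3.8889, P* = 144.3333.
A tax on sellers shifts supply up by 6: 156 - 3Q = 121 + 6Q + 6, so Q_t = 3.2222. Buyers pay P_b = 146.3333; sellers receive P_s = P_b - 6 = 140.3333.
Consumer surplus is the triangle under demand above P_b: (1/2)(3.2222)(156 - 146.3333) = 15.5741.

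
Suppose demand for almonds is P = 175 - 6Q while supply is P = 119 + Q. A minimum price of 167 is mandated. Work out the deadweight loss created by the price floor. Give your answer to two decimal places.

155.56

Free-market equilibrium: 175 - 6Q = 119 + Q gives Q* = 8, P* = 127.
At P = 167, buyers demand (175 - 167)/6 = 1.3333 while sellers would supply more, so the quantity traded is 1.3333 at price 167.
The lost-trades triangle has base Q* - 1.3333 = 6.6667 and height equal to the gap between the curves at Q = 1.3333, which is 167 - 120.3333 = 46.6667. DWL = (1/2)(6.6667)(46.6667) = 155.5556.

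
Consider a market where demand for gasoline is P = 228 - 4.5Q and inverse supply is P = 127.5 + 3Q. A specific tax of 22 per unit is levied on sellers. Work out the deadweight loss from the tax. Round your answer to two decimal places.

32.27

Pre-tax equilibrium: 228 - 4.5Q = 127.5 + 3Q gives Q* = 13.4, P* = 167.7.
A tax on sellers shifts supply up by 22: 228 - 4.5Q = 127.5 + 3Q + 22, so Q_t = 10.4667. Buyers pay P_b = 180.9; sellers receive P_s = P_b - 22 = 158.9.
Deadweight loss is the triangle between the curves from Q_t to Q*: (1/2)(13.4 - 10.4667)(22) = 32.2667.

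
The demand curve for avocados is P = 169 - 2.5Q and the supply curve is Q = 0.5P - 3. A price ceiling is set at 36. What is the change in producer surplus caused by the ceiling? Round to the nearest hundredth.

Rewriting supply in inverse form: P = 6 + 2Q.
Without the control, 169 - 2.5Q = 6 + 2Q so Q* = 36.2222 and P* = 78.4444.
At the ceiling price 36, quantity supplied is (36 - 6)/2 = 15; supply is the short side, so Q = 15 trades at P = 36.
PS goes from (1/2)(36.2222)(72.4444) = 1312.0494 to 225 (computed as (36 - 6)(15) - (1/2)(2)(15)^2), a change of -1087.0494.

-1087.05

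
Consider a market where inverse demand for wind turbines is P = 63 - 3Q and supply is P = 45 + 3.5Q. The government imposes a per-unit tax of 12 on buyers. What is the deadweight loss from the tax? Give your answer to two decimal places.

Pre-tax equilibrium: 63 - 3Q = 45 + 3.5Q gives Q* = 2.7692, P* = 54.6923.
A tax on buyers shifts demand down by 12: (63 - 12) - 3Q = 45 + 3.5Q, so Q_t = 0.9231. Buyers pay P_b = 60.2308; sellers receive P_s = P_b - 12 = 48.2308.
The welfare triangle lost has base Q* - Q_t = 1.8462 and height t = 12, so DWL = (1/2)(1.8462)(12) = 11.0769.

11.08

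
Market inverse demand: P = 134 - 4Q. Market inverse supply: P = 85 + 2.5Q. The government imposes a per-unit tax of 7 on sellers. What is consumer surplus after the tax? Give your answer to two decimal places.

83.50

Pre-tax equilibrium: 134 - 4Q = 85 + 2.5Q gives Q* = 7.5385, P* = 103.8462.
A tax on sellers shifts supply up by 7: 134 - 4Q = 85 + 2.5Q + 7, so Q_t = 6.4615. Buyers pay P_b = 108.1538; sellers receive P_s = P_b - 7 = 101.1538.
Consumer surplus is the triangle under demand above P_b: (1/2)(6.4615)(134 - 108.1538) = 83.503.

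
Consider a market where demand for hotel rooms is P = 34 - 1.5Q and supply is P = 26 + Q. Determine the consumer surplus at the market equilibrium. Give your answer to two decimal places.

Equilibrium: 34 - 1.5Q = 26 + Q, so Q* = 3.2 and P* = 29.2.
The demand choke price is 34, so CS = (1/2)(Q*)(34 - P*) = (1/2)(3.2)(4.8) = 7.68.

7.68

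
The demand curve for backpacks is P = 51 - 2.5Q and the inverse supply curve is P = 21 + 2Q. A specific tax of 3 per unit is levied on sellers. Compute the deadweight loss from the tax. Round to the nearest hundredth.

1.00

Without the tax, 51 - 2.5Q = 21 + 2Q so Q* = 6.6667 and P* = 34.3333.
A tax on sellers shifts supply up by 3: 51 - 2.5Q = 21 + 2Q + 3, so Q_t = 6. Buyers pay P_b = 36; sellers receive P_s = P_b - 3 = 33.
Deadweight loss is the triangle between the curves from Q_t to Q*: (1/2)(6.6667 - 6)(3) = 1.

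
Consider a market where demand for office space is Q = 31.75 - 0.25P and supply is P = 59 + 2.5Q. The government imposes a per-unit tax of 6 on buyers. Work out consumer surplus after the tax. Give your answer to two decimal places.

Rewriting demand in inverse form: P = 127 - 4Q.
Without the tax, 127 - 4Q = 59 + 2.5Q so Q* = 10.4615 and P* = 85.1538.
With the tax, buyers' net willingness to pay falls by 6: (127 - 6) - 4Q = 59 + 2.5Q, so Q_t = 9.5385. Buyers pay P_b = 88.8462; sellers receive P_s = P_b - 6 = 82.8462.
Consumer surplus is the triangle under demand above P_b: (1/2)(9.5385)(127 - 88.8462) = 181.9645.

181.96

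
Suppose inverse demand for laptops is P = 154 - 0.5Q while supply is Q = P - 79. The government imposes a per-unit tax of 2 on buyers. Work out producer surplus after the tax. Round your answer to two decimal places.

Rewriting supply in inverse form: P = 79 + Q.
Pre-tax equilibrium: 154 - 0.5Q = 79 + Q gives Q* = 50, P* = 129.
With the tax, buyers' net willingness to pay falls by 2: (154 - 2) - 0.5Q = 79 + Q, so Q_t = 48.6667. Buyers pay P_b = 129.6667; sellers receive P_s = P_b - 2 = 127.6667.
PS = (1/2)(Q_t)(P_s - 79) = (1/2)(48.6667)(48.6667) = 1184.2222.

1184.22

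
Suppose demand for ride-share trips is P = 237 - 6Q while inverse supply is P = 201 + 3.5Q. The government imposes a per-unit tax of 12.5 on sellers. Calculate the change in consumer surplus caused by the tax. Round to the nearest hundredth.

-24.72

Pre-tax equilibrium: 237 - 6Q = 201 + 3.5Q gives Q* = 3.7895, P* = 214.2632.
A tax on sellers shifts supply up by 12.5: 237 - 6Q = 201 + 3.5Q + 12.5, so Q_t = 2.4737. Buyers pay P_b = 222.1579; sellers receive P_s = P_b - 12.5 = 209.6579.
Consumers lose the trapezoid between P* and P_b out to Q_t plus the triangle from Q_t to Q*: change in CS = 18.3573 - 43.0803 = -24.723.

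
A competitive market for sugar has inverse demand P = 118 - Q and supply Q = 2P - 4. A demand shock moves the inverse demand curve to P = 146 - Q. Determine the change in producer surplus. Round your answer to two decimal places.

Rewriting supply in inverse form: P = 2 + 0.5Q.
Initial equilibrium: Q_0 = 77.3333, P_0 = 40.6667; CS_0 = (1/2)(77.3333)(77.3333) = 2990.2222, PS_0 = (1/2)(77.3333)(38.6667) = 1495.1111.
New equilibrium: 146 - Q = 2 + 0.5Q gives Q_1 = 96, P_1 = 50; CS_1 = 4608, PS_1 = 2304.
Change in producer surplus = 2304 - 1495.1111 = 808.8889.

808.89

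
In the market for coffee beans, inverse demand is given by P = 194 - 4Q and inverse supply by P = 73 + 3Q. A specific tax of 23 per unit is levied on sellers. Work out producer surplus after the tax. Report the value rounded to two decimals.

Without the tax, 194 - 4Q = 73 + 3Q so Q* = 17.2857 and P* = 124.8571.
A tax on sellers shifts supply up by 23: 194 - 4Q = 73 + 3Q + 23, so Q_t = 14. Buyers pay P_b = 138; sellers receive P_s = P_b - 23 = 115.
PS = (1/2)(Q_t)(P_s - 73) = (1/2)(14)(42) = 294.

294.00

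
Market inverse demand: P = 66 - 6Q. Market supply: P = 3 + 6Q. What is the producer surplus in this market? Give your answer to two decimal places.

82.69

Setting demand equal to supply, 63 = 12Q, so Q* = 5.25 and P* = 34.5.
PS is the area between P* and the supply curve from 0 to Q*: (1/2)(5.25)(31.5) = 82.6875.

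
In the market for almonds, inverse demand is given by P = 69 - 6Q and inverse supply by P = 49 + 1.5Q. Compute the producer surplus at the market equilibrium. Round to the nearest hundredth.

5.33

Setting demand equal to supply, 20 = 7.5Q, so Q* = 2.6667 and P* = 53.
PS is the area between P* and the supply curve from 0 to Q*: (1/2)(2.6667)(4) = 5.3333.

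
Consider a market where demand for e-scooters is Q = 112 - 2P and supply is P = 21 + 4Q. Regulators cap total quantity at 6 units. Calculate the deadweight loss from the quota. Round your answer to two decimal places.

Rewriting demand in inverse form: P = 56 - 0.5Q.
Without the quota, 56 - 0.5Q = 21 + 4Q gives Q* = 7.7778.
At Q = 6 the demand price is 56 - 0.5(6) = 53 and the supply price is 21 + 4(6) = 45.
Deadweight loss is the triangle between the curves from 6 to 7.7778: (1/2)(53 - 45)(7.7778 - 6) = 7.1111.

7.11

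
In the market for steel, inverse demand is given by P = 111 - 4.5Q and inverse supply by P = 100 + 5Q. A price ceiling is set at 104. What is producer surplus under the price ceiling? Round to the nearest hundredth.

1.60

Free-market equilibrium: 111 - 4.5Q = 100 + 5Q gives Q* = 1.1579, P* = 105.7895.
At P = 104, sellers supply (104 - 100)/5 = 0.8 while buyers want more, so the quantity traded is 0.8 at price 104.
PS is the triangle above supply below 104: (1/2)(0.8)(104 - 100) = 1.6.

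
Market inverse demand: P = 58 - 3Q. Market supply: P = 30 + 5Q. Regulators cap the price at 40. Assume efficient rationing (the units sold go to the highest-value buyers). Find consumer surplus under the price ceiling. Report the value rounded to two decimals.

30.00

Free-market equilibrium: 58 - 3Q = 30 + 5Q gives Q* = 3.5, P* = 47.5.
At P = 40, sellers supply (40 - 30)/5 = 2 while buyers want more, so the quantity traded is 2 at price 40.
The demand price at Q = 2 is 52. CS is the trapezoid between demand and 40 over [0, 2]: (1/2)[(58 - 40) + (52 - 40)](2) = 30.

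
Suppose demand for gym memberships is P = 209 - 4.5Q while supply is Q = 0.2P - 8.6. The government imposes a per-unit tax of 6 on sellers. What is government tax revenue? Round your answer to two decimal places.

Rewriting supply in inverse form: P = 43 + 5Q.
Without the tax, 209 - 4.5Q = 43 + 5Q so Q* = 17.4737 and P* = 130.3684.
A tax on sellers shifts supply up by 6: 209 - 4.5Q = 43 + 5Q + 6, so Q_t = 16.8421. Buyers pay P_b = 133.2105; sellers receive P_s = P_b - 6 = 127.2105.
Tax revenue = t x Q_t = 6 x 16.8421 = 101.0526.

101.05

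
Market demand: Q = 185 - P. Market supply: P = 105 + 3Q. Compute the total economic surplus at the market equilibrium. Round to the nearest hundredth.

800.00

Rewriting demand in inverse form: P = 185 - Q.
Equilibrium: 185 - Q = 105 + 3Q, so Q* = 20 and P* = 165.
Total surplus is the full triangle between the curves from 0 to Q*: (1/2)(20)(185 - 105) = 800.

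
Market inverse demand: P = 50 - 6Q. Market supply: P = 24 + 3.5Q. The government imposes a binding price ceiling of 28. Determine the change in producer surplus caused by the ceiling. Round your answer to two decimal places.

Free-market equilibrium: 50 - 6Q = 24 + 3.5Q gives Q* = 2.7368, P* = 33.5789.
At the ceiling price 28, quantity supplied is (28 - 24)/3.5 = 1.1429; supply is the short side, so Q = 1.1429 trades at P = 28.
PS goes from (1/2)(2.7368)(9.5789) = 13.108 to 2.2857 (computed as (28 - 24)(1.1429) - (1/2)(3.5)(1.1429)^2), a change of -10.8223.

-10.82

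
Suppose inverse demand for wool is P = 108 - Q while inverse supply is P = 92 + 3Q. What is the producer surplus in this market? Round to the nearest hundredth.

24.00

Equilibrium: 108 - Q = 92 + 3Q, so Q* = 4 and P* = 104.
PS is the area between P* and the supply curve from 0 to Q*: (1/2)(4)(12) = 24.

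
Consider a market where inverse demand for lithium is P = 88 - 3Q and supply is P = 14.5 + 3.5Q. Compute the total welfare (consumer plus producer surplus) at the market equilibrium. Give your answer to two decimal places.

Setting demand equal to supply, 73.5 = 6.5Q, so Q* = 11.3077 and P* = 54.0769.
Total surplus is the full triangle between the curves from 0 to Q*: (1/2)(11.3077)(88 - 14.5) = 415.5577.

415.56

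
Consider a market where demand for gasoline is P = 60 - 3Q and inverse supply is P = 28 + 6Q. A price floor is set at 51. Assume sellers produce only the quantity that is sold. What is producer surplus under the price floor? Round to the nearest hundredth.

42.00

Without the control, 60 - 3Q = 28 + 6Q so Q* = 3.5556 and P* = 49.3333.
At P = 51, buyers demand (60 - 51)/3 = 3 while sellers would supply more, so the quantity traded is 3 at price 51.
The supply price at Q = 3 is 46. PS is the trapezoid between 51 and supply over [0, 3]: (1/2)[(51 - 28) + (51 - 46)](3) = 42.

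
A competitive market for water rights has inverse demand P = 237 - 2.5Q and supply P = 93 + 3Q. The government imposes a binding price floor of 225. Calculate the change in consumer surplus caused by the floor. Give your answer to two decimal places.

-828.06

Free-market equilibrium: 237 - 2.5Q = 93 + 3Q gives Q* = 26.1818, P* = 171.5455.
At the floor price 225, quantity demanded is (237 - 225)/2.5 = 4.8; demand is the short side, so Q = 4.8 trades at P = 225.
CS goes from (1/2)(26.1818)(65.4545) = 856.8595 to 28.8 (computed as (237 - 225)(4.8) - (1/2)(2.5)(4.8)^2), a change of -828.0595.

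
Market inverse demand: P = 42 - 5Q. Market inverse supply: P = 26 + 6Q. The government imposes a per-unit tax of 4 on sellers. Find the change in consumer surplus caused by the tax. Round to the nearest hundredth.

Pre-tax equilibrium: 42 - 5Q = 26 + 6Q gives Q* = 1.4545, P* = 34.7273.
With the tax, sellers need 4 more per unit: 42 - 5Q = 26 + 6Q + 4, so Q_t = 1.0909. Buyers pay P_b = 36.5455; sellers receive P_s = P_b - 4 = 32.5455.
CS falls from (1/2)(1.4545)(7.2727) = 5.2893 to (1/2)(1.0909)(5.4545) = 2.9752, a change of -2.314.

-2.31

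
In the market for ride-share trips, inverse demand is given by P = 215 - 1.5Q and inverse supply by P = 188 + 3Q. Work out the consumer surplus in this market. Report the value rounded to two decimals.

27.00

Set 215 - 1.5Q = 188 + 3Q, which gives 27 = 4.5Q, so Q* = 6 and P* = 215 - 1.5(6) = 206.
The demand choke price is 215, so CS = (1/2)(Q*)(215 - P*) = (1/2)(6)(9) = 27.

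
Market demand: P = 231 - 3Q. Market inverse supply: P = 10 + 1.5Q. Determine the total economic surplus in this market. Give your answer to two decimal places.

Set 231 - 3Q = 10 + 1.5Q, which gives 221 = 4.5Q, so Q* = 49.1111 and P* = 231 - 3(49.1111) = 83.6667.
CS = (1/2)(49.1111)(147.3333) = 3617.8519 and PS = (1/2)(49.1111)(73.6667) = 1808.9259, so total surplus = 5426.7778.

5426.78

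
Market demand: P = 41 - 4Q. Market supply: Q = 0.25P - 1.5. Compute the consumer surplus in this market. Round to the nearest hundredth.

38.28

Rewriting supply in inverse form: P = 6 + 4Q.
Setting demand equal to supply, 35 = 8Q, so Q* = 4.375 and P* = 23.5.
The demand choke price is 41, so CS = (1/2)(Q*)(41 - P*) = (1/2)(4.375)(17.5) = 38.2812.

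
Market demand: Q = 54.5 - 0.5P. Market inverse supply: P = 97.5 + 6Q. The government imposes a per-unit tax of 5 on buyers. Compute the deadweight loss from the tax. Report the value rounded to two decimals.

1.56

Rewriting demand in inverse form: P = 109 - 2Q.
Pre-tax equilibrium: 109 - 2Q = 97.5 + 6Q gives Q* = 1.4375, P* = 106.125.
With the tax, buyers' net willingness to pay falls by 5: (109 - 5) - 2Q = 97.5 + 6Q, so Q_t = 0.8125. Buyers pay P_b = 107.375; sellers receive P_s = P_b - 5 = 102.375.
The welfare triangle lost has base Q* - Q_t = 0.625 and height t = 5, so DWL = (1/2)(0.625)(5) = 1.5625.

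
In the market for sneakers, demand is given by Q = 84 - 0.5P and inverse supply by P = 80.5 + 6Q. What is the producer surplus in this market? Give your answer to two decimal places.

Rewriting demand in inverse form: P = 168 - 2Q.
Equilibrium: 168 - 2Q = 80.5 + 6Q, so Q* = 10.9375 and P* = 146.125.
The supply curve's price intercept is 80.5, so PS = (1/2)(Q*)(P* - 80.5) = (1/2)(10.9375)(65.625) = 358.8867.

358.89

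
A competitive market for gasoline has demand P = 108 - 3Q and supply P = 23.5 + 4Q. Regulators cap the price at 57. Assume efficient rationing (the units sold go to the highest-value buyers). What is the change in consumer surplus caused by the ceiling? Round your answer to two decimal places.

Free-market equilibrium: 108 - 3Q = 23.5 + 4Q gives Q* = 12.0714, P* = 71.7857.
At the ceiling price 57, quantity supplied is (57 - 23.5)/4 = 8.375; supply is the short side, so Q = 8.375 trades at P = 57.
CS goes from (1/2)(12.0714)(36.2143) = 218.5791 to 321.9141 (computed as (108 - 57)(8.375) - (1/2)(3)(8.375)^2), a change of 103.335.

103.33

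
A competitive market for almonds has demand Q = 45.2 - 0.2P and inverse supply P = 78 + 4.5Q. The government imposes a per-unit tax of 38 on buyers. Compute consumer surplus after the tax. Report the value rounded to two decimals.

Rewriting demand in inverse form: P = 226 - 5Q.
Without the tax, 226 - 5Q = 78 + 4.5Q so Q* = 15.5789 and P* = 148.1053.
With the tax, buyers' net willingness to pay falls by 38: (226 - 38) - 5Q = 78 + 4.5Q, so Q_t = 11.5789. Buyers pay P_b = 168.1053; sellers receive P_s = P_b - 38 = 130.1053.
Consumer surplus is the triangle under demand above P_b: (1/2)(11.5789)(226 - 168.1053) = 335.1801.

335.18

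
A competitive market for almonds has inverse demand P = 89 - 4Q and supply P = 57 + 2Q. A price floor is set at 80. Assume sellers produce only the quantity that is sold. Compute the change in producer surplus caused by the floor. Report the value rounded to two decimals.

18.24

Free-market equilibrium: 89 - 4Q = 57 + 2Q gives Q* = 5.3333, P* = 67.6667.
At the floor price 80, quantity demanded is (89 - 80)/4 = 2.25; demand is the short side, so Q = 2.25 trades at P = 80.
PS goes from (1/2)(5.3333)(10.6667) = 28.4444 to 46.6875 (computed as (80 - 57)(2.25) - (1/2)(2)(2.25)^2), a change of 18.2431.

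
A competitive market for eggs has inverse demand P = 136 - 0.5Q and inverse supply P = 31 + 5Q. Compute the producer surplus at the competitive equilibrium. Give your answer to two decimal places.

911.16

Set 136 - 0.5Q = 31 + 5Q, which gives 105 = 5.5Q, so Q* = 19.0909 and P* = 136 - 0.5(19.0909) = 126.4545.
The supply curve's price intercept is 31, so PS = (1/2)(Q*)(P* - 31) = (1/2)(19.0909)(95.4545) = 911.157.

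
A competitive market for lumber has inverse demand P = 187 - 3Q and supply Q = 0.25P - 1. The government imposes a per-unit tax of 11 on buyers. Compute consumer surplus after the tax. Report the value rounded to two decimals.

905.63

Rewriting supply in inverse form: P = 4 + 4Q.
Pre-tax equilibrium: 187 - 3Q = 4 + 4Q gives Q* = 26.1429, P* = 108.5714.
With the tax, buyers' net willingness to pay falls by 11: (187 - 11) - 3Q = 4 + 4Q, so Q_t = 24.5714. Buyers pay P_b = 113.2857; sellers receive P_s = P_b - 11 = 102.2857.
Consumer surplus is the triangle under demand above P_b: (1/2)(24.5714)(187 - 113.2857) = 905.6327.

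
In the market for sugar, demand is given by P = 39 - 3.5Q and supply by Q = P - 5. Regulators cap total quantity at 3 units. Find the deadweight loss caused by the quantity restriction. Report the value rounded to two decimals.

Rewriting supply in inverse form: P = 5 + Q.
Without the quota, 39 - 3.5Q = 5 + Q gives Q* = 7.5556.
At Q = 3 the demand price is 39 - 3.5(3) = 28.5 and the supply price is 5 + (3) = 8.
DWL = (1/2)(gap between curves at 3) x (Q* - 3) = (1/2)(20.5)(4.5556) = 46.6944.

46.69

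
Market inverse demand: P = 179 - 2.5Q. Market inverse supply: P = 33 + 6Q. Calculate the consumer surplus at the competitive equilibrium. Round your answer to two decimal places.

368.79

Setting demand equal to supply, 146 = 8.5Q, so Q* = 17.1765 and P* = 136.0588.
CS is the area between the demand curve and P* from 0 to Q*: (1/2)(17.1765)(42.9412) = 368.7889.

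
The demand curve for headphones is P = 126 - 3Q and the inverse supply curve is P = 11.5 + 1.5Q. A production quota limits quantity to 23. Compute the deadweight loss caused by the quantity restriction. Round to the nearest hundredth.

Unrestricted equilibrium: Q* = (126 - 11.5)/(3 + 1.5) = 25.4444.
At Q = 23 the demand price is 126 - 3(23) = 57 and the supply price is 11.5 + 1.5(23) = 46.
Deadweight loss is the triangle between the curves from 23 to 25.4444: (1/2)(57 - 46)(25.4444 - 23) = 13.4444.

13.44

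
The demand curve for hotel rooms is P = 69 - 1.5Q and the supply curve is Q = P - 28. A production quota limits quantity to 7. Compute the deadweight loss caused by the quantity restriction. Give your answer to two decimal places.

Rewriting supply in inverse form: P = 28 + Q.
Without the quota, 69 - 1.5Q = 28 + Q gives Q* = 16.4.
At Q = 7 the demand price is 69 - 1.5(7) = 58.5 and the supply price is 28 + (7) = 35.
DWL = (1/2)(gap between curves at 7) x (Q* - 7) = (1/2)(23.5)(9.4) = 110.45.

110.45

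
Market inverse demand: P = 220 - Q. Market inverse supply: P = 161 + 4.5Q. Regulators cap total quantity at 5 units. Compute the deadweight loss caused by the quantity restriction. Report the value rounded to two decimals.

Without the quota, 220 - Q = 161 + 4.5Q gives Q* = 10.7273.
At Q = 5 the demand price is 220 - (5) = 215 and the supply price is 161 + 4.5(5) = 183.5.
Deadweight loss is the triangle between the curves from 5 to 10.7273: (1/2)(215 - 183.5)(10.7273 - 5) = 90.2045.

90.20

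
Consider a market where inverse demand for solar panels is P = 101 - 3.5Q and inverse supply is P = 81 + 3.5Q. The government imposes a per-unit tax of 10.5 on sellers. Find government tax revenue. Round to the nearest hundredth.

Pre-tax equilibrium: 101 - 3.5Q = 81 + 3.5Q gives Q* = 2.8571, P* = 91.
A tax on sellers shifts supply up by 10.5: 101 - 3.5Q = 81 + 3.5Q + 10.5, so Q_t = 1.3571. Buyers pay P_b = 96.25; sellers receive P_s = P_b - 10.5 = 85.75.
Tax revenue = t x Q_t = 10.5 x 1.3571 = 14.25.

14.25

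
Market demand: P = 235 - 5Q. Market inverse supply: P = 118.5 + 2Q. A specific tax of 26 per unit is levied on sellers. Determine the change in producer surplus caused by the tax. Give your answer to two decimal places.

Without the tax, 235 - 5Q = 118.5 + 2Q so Q* = 16.6429 and P* = 151.7857.
A tax on sellers shifts supply up by 26: 235 - 5Q = 118.5 + 2Q + 26, so Q_t = 12.9286. Buyers pay P_b = 170.3571; sellers receive P_s = P_b - 26 = 144.3571.
PS falls from (1/2)(16.6429)(33.2857) = 276.9847 to (1/2)(12.9286)(25.8571) = 167.148, a change of -109.8367.

-109.84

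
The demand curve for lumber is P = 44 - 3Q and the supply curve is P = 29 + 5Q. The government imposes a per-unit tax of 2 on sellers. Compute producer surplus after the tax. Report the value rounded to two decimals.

6.60

Pre-tax equilibrium: 44 - 3Q = 29 + 5Q gives Q* = 1.875, P* = 38.375.
With the tax, sellers need 2 more per unit: 44 - 3Q = 29 + 5Q + 2, so Q_t = 1.625. Buyers pay P_b = 39.125; sellers receive P_s = P_b - 2 = 37.125.
PS = (1/2)(Q_t)(P_s - 29) = (1/2)(1.625)(8.125) = 6.6016.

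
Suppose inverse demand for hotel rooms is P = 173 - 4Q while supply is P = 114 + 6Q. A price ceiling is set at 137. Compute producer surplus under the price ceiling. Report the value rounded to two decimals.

44.08

Free-market equilibrium: 173 - 4Q = 114 + 6Q gives Q* = 5.9, P* = 149.4.
At P = 137, sellers supply (137 - 114)/6 = 3.8333 while buyers want more, so the quantity traded is 3.8333 at price 137.
PS is the triangle above supply below 137: (1/2)(3.8333)(137 - 114) = 44.0833.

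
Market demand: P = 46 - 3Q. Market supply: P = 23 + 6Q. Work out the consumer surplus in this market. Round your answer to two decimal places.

Equilibrium: 46 - 3Q = 23 + 6Q, so Q* = 2.5556 and P* = 38.3333.
CS is the area between the demand curve and P* from 0 to Q*: (1/2)(2.5556)(7.6667) = 9.7963.

9.80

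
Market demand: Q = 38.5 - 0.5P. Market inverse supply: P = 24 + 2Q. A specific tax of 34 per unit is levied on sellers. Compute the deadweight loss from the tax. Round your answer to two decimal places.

Rewriting demand in inverse form: P = 77 - 2Q.
Pre-tax equilibrium: 77 - 2Q = 24 + 2Q gives Q* = 13.25, P* = 50.5.
With the tax, sellers need 34 more per unit: 77 - 2Q = 24 + 2Q + 34, so Q_t = 4.75. Buyers pay P_b = 67.5; sellers receive P_s = P_b - 34 = 33.5.
The welfare triangle lost has base Q* - Q_t = 8.5 and height t = 34, so DWL = (1/2)(8.5)(34) = 144.5.

144.50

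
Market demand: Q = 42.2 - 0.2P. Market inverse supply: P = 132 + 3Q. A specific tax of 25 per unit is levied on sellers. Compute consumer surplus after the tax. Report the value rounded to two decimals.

Rewriting demand in inverse form: P = 211 - 5Q.
Without the tax, 211 - 5Q = 132 + 3Q so Q* = 9.875 and P* = 161.625.
A tax on sellers shifts supply up by 25: 211 - 5Q = 132 + 3Q + 25, so Q_t = 6.75. Buyers pay P_b = 177.25; sellers receive P_s = P_b - 25 = 152.25.
Consumer surplus is the triangle under demand above P_b: (1/2)(6.75)(211 - 177.25) = 113.9062.

113.91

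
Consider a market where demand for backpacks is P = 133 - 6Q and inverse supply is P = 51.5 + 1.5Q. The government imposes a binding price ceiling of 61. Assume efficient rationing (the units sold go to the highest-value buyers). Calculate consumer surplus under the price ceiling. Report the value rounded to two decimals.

335.67

Without the control, 133 - 6Q = 51.5 + 1.5Q so Q* = 10.8667 and P* = 67.8.
At the ceiling price 61, quantity supplied is (61 - 51.5)/1.5 = 6.3333; supply is the short side, so Q = 6.3333 trades at P = 61.
The demand price at Q = 6.3333 is 95. CS is the trapezoid between demand and 61 over [0, 6.3333]: (1/2)[(133 - 61) + (95 - 61)](6.3333) = 335.6667.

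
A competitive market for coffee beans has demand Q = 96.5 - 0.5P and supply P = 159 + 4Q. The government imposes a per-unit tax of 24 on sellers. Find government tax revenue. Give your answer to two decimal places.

40.00

Rewriting demand in inverse form: P = 193 - 2Q.
Pre-tax equilibrium: 193 - 2Q = 159 + 4Q gives Q* = 5.6667, P* = 181.6667.
With the tax, sellers need 24 more per unit: 193 - 2Q = 159 + 4Q + 24, so Q_t = 1.6667. Buyers pay P_b = 189.6667; sellers receive P_s = P_b - 24 = 165.6667.
Tax revenue = t x Q_t = 24 x 1.6667 = 40.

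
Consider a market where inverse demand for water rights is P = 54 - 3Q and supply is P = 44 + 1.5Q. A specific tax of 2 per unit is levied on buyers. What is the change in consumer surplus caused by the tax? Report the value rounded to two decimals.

-2.67

Pre-tax equilibrium: 54 - 3Q = 44 + 1.5Q gives Q* = 2.2222, P* = 47.3333.
With the tax, buyers' net willingness to pay falls by 2: (54 - 2) - 3Q = 44 + 1.5Q, so Q_t = 1.7778. Buyers pay P_b = 48.6667; sellers receive P_s = P_b - 2 = 46.6667.
CS falls from (1/2)(2.2222)(6.6667) = 7.4074 to (1/2)(1.7778)(5.3333) = 4.7407, a change of -2.6667.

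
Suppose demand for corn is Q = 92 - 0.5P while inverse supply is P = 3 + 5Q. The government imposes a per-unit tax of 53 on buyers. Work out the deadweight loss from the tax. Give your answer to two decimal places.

200.64

Rewriting demand in inverse form: P = 184 - 2Q.
Without the tax, 184 - 2Q = 3 + 5Q so Q* = 25.8571 and P* = 132.2857.
A tax on buyers shifts demand down by 53: (184 - 53) - 2Q = 3 + 5Q, so Q_t = 18.2857. Buyers pay P_b = 147.4286; sellers receive P_s = P_b - 53 = 94.4286.
Deadweight loss is the triangle between the curves from Q_t to Q*: (1/2)(25.8571 - 18.2857)(53) = 200.6429.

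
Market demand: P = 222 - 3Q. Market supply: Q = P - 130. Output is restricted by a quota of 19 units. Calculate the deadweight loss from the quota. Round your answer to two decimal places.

32.00

Rewriting supply in inverse form: P = 130 + Q.
Unrestricted equilibrium: Q* = (222 - 130)/(3 + 1) = 23.
At Q = 19 the demand price is 222 - 3(19) = 165 and the supply price is 130 + (19) = 149.
Deadweight loss is the triangle between the curves from 19 to 23: (1/2)(165 - 149)(23 - 19) = 32.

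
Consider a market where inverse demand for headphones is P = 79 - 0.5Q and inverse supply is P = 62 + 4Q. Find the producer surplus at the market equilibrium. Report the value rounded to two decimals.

Set 79 - 0.5Q = 62 + 4Q, which gives 17 = 4.5Q, so Q* = 3.7778 and P* = 79 - 0.5(3.7778) = 77.1111.
The supply curve's price intercept is 62, so PS = (1/2)(Q*)(P* - 62) = (1/2)(3.7778)(15.1111) = 28.5432.

28.54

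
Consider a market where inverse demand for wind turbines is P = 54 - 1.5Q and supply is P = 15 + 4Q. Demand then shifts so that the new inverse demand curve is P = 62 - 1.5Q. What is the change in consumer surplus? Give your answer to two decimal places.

Initial equilibrium: Q_0 = 7.0909, P_0 = 43.3636; CS_0 = (1/2)(7.0909)(10.6364) = 37.7107, PS_0 = (1/2)(7.0909)(28.3636) = 100.562.
New equilibrium: 62 - 1.5Q = 15 + 4Q gives Q_1 = 8.5455, P_1 = 49.1818; CS_1 = 54.7686, PS_1 = 146.0496.
Change in consumer surplus = 54.7686 - 37.7107 = 17.0579.

17.06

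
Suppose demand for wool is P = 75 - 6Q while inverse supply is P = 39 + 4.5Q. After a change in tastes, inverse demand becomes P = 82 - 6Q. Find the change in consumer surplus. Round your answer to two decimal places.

Initial equilibrium: Q_0 = 3.4286, P_0 = 54.4286; CS_0 = (1/2)(3.4286)(20.5714) = 35.2653, PS_0 = (1/2)(3.4286)(15.4286) = 26.449.
New equilibrium: 82 - 6Q = 39 + 4.5Q gives Q_1 = 4.0952, P_1 = 57.4286; CS_1 = 50.3129, PS_1 = 37.7347.
Change in consumer surplus = 50.3129 - 35.2653 = 15.0476.

15.05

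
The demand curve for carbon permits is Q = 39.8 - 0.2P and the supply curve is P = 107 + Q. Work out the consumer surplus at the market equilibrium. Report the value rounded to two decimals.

Rewriting demand in inverse form: P = 199 - 5Q.
Set 199 - 5Q = 107 + Q, which gives 92 = 6Q, so Q* = 15.3333 and P* = 199 - 5(15.3333) = 122.3333.
The demand choke price is 199, so CS = (1/2)(Q*)(199 - P*) = (1/2)(15.3333)(76.6667) = 587.7778.

587.78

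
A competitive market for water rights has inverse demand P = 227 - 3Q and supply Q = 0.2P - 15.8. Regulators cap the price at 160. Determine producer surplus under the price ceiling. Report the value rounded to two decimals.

656.10

Rewriting supply in inverse form: P = 79 + 5Q.
Without the control, 227 - 3Q = 79 + 5Q so Q* = 18.5 and P* = 171.5.
At the ceiling price 160, quantity supplied is (160 - 79)/5 = 16.2; supply is the short side, so Q = 16.2 trades at P = 160.
PS is the triangle above supply below 160: (1/2)(16.2)(160 - 79) = 656.1.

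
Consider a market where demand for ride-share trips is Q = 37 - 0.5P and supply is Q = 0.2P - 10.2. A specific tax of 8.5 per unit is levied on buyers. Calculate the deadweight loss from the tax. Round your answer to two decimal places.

Rewriting demand in inverse form: P = 74 - 2Q.
Rewriting supply in inverse form: P = 51 + 5Q.
Without the tax, 74 - 2Q = 51 + 5Q so Q* = 3.2857 and P* = 67.4286.
With the tax, buyers' net willingness to pay falls by 8.5: (74 - 8.5) - 2Q = 51 + 5Q, so Q_t = 2.0714. Buyers pay P_b = 69.8571; sellers receive P_s = P_b - 8.5 = 61.3571.
Deadweight loss is the triangle between the curves from Q_t to Q*: (1/2)(3.2857 - 2.0714)(8.5) = 5.1607.

5.16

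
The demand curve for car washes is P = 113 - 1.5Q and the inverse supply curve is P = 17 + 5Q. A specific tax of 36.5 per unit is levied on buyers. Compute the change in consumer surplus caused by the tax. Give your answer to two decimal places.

-100.75

Pre-tax equilibrium: 113 - 1.5Q = 17 + 5Q gives Q* = 14.7692, P* = 90.8462.
A tax on buyers shifts demand down by 36.5: (113 - 36.5) - 1.5Q = 17 + 5Q, so Q_t = 9.1538. Buyers pay P_b = 99.2692; sellers receive P_s = P_b - 36.5 = 62.7692.
Consumers lose the trapezoid between P* and P_b out to Q_t plus the triangle from Q_t to Q*: change in CS = 62.8447 - 163.5976 = -100.753.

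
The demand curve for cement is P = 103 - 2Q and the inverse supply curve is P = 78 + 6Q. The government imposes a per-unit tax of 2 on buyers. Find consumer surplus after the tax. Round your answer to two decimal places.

8.27

Pre-tax equilibrium: 103 - 2Q = 78 + 6Q gives Q* = 3.125, P* = 96.75.
A tax on buyers shifts demand down by 2: (103 - 2) - 2Q = 78 + 6Q, so Q_t = 2.875. Buyers pay P_b = 97.25; sellers receive P_s = P_b - 2 = 95.25.
Consumer surplus is the triangle under demand above P_b: (1/2)(2.875)(103 - 97.25) = 8.2656.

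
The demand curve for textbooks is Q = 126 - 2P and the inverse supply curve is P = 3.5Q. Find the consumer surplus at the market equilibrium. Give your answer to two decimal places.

62.02

Rewriting demand in inverse form: P = 63 - 0.5Q.
Set 63 - 0.5Q = 3.5Q, which gives 63 = 4Q, so Q* = 15.75 and P* = 63 - 0.5(15.75) = 55.125.
Consumer surplus is the triangle under demand above P*: (1/2)(15.75)(63 - 55.125) = (1/2)(15.75)(7.875) = 62.0156.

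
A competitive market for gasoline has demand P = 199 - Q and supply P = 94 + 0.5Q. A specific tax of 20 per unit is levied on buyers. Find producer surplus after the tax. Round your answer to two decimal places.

802.78

Pre-tax equilibrium: 199 - Q = 94 + 0.5Q gives Q* = 70, P* = 129.
With the tax, buyers' net willingness to pay falls by 20: (199 - 20) - Q = 94 + 0.5Q, so Q_t = 56.6667. Buyers pay P_b = 142.3333; sellers receive P_s = P_b - 20 = 122.3333.
Producer surplus is the triangle above supply below P_s: (1/2)(56.6667)(122.3333 - 94) = 802.7778.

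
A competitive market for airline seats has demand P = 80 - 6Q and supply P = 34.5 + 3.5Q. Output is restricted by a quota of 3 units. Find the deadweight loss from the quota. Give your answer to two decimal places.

15.21

Without the quota, 80 - 6Q = 34.5 + 3.5Q gives Q* = 4.7895.
At Q = 3 the demand price is 80 - 6(3) = 62 and the supply price is 34.5 + 3.5(3) = 45.
Deadweight loss is the triangle between the curves from 3 to 4.7895: (1/2)(62 - 45)(4.7895 - 3) = 15.2105.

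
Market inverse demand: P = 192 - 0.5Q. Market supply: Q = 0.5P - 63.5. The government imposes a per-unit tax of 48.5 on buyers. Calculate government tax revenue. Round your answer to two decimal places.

320.10

Rewriting supply in inverse form: P = 127 + 2Q.
Pre-tax equilibrium: 192 - 0.5Q = 127 + 2Q gives Q* = 26, P* = 179.
With the tax, buyers' net willingness to pay falls by 48.5: (192 - 48.5) - 0.5Q = 127 + 2Q, so Q_t = 6.6. Buyers pay P_b = 188.7; sellers receive P_s = P_b - 48.5 = 140.2.
Tax revenue = t x Q_t = 48.5 x 6.6 = 320.1.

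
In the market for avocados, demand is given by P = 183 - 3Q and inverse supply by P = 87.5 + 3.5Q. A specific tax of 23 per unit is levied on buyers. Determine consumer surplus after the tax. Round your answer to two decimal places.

186.61

Pre-tax equilibrium: 183 - 3Q = 87.5 + 3.5Q gives Q* = 14.6923, P* = 138.9231.
A tax on buyers shifts demand down by 23: (183 - 23) - 3Q = 87.5 + 3.5Q, so Q_t = 11.1538. Buyers pay P_b = 149.5385; sellers receive P_s = P_b - 23 = 126.5385.
Consumer surplus is the triangle under demand above P_b: (1/2)(11.1538)(183 - 149.5385) = 186.6124.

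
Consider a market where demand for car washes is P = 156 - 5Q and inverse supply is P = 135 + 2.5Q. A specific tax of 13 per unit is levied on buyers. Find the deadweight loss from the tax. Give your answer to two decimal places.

Without the tax, 156 - 5Q = 135 + 2.5Q so Q* = 2.8 and P* = 142.
With the tax, buyers' net willingness to pay falls by 13: (156 - 13) - 5Q = 135 + 2.5Q, so Q_t = 1.0667. Buyers pay P_b = 150.6667; sellers receive P_s = P_b - 13 = 137.6667.
Deadweight loss is the triangle between the curves from Q_t to Q*: (1/2)(2.8 - 1.0667)(13) = 11.2667.

11.27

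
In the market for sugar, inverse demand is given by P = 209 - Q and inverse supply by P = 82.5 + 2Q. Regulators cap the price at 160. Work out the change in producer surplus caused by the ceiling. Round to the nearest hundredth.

Free-market equilibrium: 209 - Q = 82.5 + 2Q gives Q* = 42.1667, P* = 166.8333.
At the ceiling price 160, quantity supplied is (160 - 82.5)/2 = 38.75; supply is the short side, so Q = 38.75 trades at P = 160.
PS goes from (1/2)(42.1667)(84.3333) = 1778.0278 to 1501.5625 (computed as (160 - 82.5)(38.75) - (1/2)(2)(38.75)^2), a change of -276.4653.

-276.47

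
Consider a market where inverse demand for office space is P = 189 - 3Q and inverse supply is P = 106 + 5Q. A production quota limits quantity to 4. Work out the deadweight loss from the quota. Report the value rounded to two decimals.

162.56

Without the quota, 189 - 3Q = 106 + 5Q gives Q* = 10.375.
At Q = 4 the demand price is 189 - 3(4) = 177 and the supply price is 106 + 5(4) = 126.
DWL = (1/2)(gap between curves at 4) x (Q* - 4) = (1/2)(51)(6.375) = 162.5625.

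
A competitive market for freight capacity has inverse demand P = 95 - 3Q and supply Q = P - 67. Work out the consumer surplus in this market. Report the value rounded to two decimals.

Rewriting supply in inverse form: P = 67 + Q.
Setting demand equal to supply, 28 = 4Q, so Q* = 7 and P* = 74.
The demand choke price is 95, so CS = (1/2)(Q*)(95 - P*) = (1/2)(7)(21) = 73.5.

73.50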